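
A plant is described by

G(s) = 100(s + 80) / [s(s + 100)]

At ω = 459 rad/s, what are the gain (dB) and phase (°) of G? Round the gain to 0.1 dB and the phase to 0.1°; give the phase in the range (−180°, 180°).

-13.3 dB, -87.6°

At s = jω = j459:
zero (s+80): 80 + j459 → |·| = √(80²+459²) = √217081 ≈ 465.92, ∠ = arctan(459/80) ≈ 80.11°
pole (s+100): 100 + j459 → |·| = √(100²+459²) = √220681 ≈ 469.77, ∠ = arctan(459/100) ≈ 77.71°
pole at origin: |s| = 459, ∠ = 90.00° (in denominator)
|G| = 100 · 465.92 / 2.1562e+05 ≈ 0.21608
Gain = 20 log₁₀(0.21608) ≈ -13.31 dB
∠G = 80.11° − 167.71° = -87.60°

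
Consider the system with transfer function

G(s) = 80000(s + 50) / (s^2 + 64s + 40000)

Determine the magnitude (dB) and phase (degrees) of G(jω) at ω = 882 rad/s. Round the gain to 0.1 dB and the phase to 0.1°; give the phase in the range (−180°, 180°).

39.6 dB, -88.9°

At s = jω = j882:
zero (s+50): 50 + j882 → |·| = √(50²+882²) = √780424 ≈ 883.42, ∠ = arctan(882/50) ≈ 86.76°
quadratic: (j882)² + 64·j882 + 40000 = -737924 + j56448 → |·| ≈ 7.4008e+05, ∠ ≈ 175.63°
|G| = 80000 · 883.42 / 7.4008e+05 ≈ 95.495
Gain = 20 log₁₀(95.495) ≈ 39.60 dB
∠G = 86.76° − 175.63° = -88.87°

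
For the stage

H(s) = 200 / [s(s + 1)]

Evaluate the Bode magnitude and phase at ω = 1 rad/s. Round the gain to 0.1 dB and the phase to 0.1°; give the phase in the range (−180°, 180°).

At s = jω = j1:
pole (s+1): 1 + j1 → |·| = √(1²+1²) = √2 ≈ 1.4142, ∠ = arctan(1/1) ≈ 45.00°
pole at origin: |s| = 1, ∠ = 90.00° (in denominator)
|H| = 200 / 1.4142 ≈ 141.42
Gain = 20 log₁₀(141.42) ≈ 43.01 dB
∠H = 0.00° − 135.00° = -135.00°

43.0 dB, -135.0°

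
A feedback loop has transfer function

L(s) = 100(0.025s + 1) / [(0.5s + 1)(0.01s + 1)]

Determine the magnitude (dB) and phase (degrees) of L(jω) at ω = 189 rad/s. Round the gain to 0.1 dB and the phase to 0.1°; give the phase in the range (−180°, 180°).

7.6 dB, -73.5°

At ω = 189 rad/s:
zero (1 + j189·0.025) = 1 + j4.725 → |·| ≈ 4.8297, ∠ ≈ 78.05°
pole (1 + j189·0.5) = 1 + j94.5 → |·| ≈ 94.505, ∠ ≈ 89.39°
pole (1 + j189·0.01) = 1 + j1.89 → |·| ≈ 2.1382, ∠ ≈ 62.12°
|L| = 100 · 4.8297 / (94.505 · 2.1382) ≈ 2.3901
Gain = 20 log₁₀(2.3901) ≈ 7.57 dB
∠L = (78.05°) − (89.39° + 62.12°) = -73.46°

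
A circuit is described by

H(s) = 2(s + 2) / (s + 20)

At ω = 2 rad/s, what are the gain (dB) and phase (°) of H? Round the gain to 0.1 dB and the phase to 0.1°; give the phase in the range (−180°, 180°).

-11.0 dB, 39.3°

At s = jω = j2:
zero (s+2): 2 + j2 → |·| = √(2²+2²) = √8 ≈ 2.8284, ∠ = arctan(2/2) ≈ 45.00°
pole (s+20): 20 + j2 → |·| = √(20²+2²) = √404 ≈ 20.1, ∠ = arctan(2/20) ≈ 5.71°
|H| = 2 · 2.8284 / 20.1 ≈ 0.28143
Gain = 20 log₁₀(0.28143) ≈ -11.01 dB
∠H = 45.00° − 5.71° = 39.29°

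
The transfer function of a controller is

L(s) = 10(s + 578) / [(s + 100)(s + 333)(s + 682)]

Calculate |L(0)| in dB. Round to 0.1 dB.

L(0) = 10·578 / (100·333·682) ≈ 0.00025451
20 log₁₀(0.00025451) ≈ -71.89 dB

-71.9 dB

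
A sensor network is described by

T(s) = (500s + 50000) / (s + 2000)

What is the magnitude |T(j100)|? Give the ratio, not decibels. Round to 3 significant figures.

Substitute s = j100:
Numerator: 500(j100) + 50000 = 50000 + j50000
Denominator: (j100) + 2000 = 2000 + j100
|N| = √(50000² + 50000²) ≈ 70711, ∠N ≈ 45.00°
|D| = √(2000² + 100²) ≈ 2002.5, ∠D ≈ 2.86°
|T| = 70711 / 2002.5 ≈ 35.311

35.3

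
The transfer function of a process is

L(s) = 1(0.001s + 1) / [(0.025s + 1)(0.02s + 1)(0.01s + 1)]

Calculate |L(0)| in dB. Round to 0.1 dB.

L(0) = 1 · 1 / 1 = 1
20 log₁₀(1) ≈ 0.00 dB

0.0 dB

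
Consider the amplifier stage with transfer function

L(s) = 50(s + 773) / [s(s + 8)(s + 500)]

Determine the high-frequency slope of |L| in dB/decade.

Each pole contributes −20 dB/decade at high frequency; each zero contributes +20 dB/decade.
Net: 1 zero(s) − 3 pole(s) → -40 dB/decade.

-40 dB/decade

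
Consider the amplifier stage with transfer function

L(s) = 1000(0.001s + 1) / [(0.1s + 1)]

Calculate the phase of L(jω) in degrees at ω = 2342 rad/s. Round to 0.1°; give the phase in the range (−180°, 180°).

At ω = 2342 rad/s:
zero (1 + j2342·0.001) = 1 + j2.342 → |·| ≈ 2.5466, ∠ ≈ 66.88°
pole (1 + j2342·0.1) = 1 + j234.2 → |·| ≈ 234.2, ∠ ≈ 89.76°
∠L = (66.88°) − (89.76°) = -22.88°

-22.9°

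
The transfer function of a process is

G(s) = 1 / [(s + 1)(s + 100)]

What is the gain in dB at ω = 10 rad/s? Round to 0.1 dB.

-60.1 dB

At s = jω = j10:
pole (s+1): 1 + j10 → |·| = √(1²+10²) = √101 ≈ 10.05, ∠ = arctan(10/1) ≈ 84.29°
pole (s+100): 100 + j10 → |·| = √(100²+10²) = √10100 ≈ 100.5, ∠ = arctan(10/100) ≈ 5.71°
|G| = 1 / 1010 ≈ 0.0009901
Gain = 20 log₁₀(0.0009901) ≈ -60.09 dB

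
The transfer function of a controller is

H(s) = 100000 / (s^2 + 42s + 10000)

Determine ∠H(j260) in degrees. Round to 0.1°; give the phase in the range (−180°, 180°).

At s = jω = j260:
quadratic: (j260)² + 42·j260 + 10000 = -57600 + j10920 → |·| ≈ 58626, ∠ ≈ 169.27°
∠H = 0.00° − 169.27° = -169.27°

-169.3°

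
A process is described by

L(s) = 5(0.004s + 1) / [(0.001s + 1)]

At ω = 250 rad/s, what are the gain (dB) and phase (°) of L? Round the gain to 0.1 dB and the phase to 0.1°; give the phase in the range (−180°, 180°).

16.7 dB, 31.0°

At ω = 250 rad/s:
zero (1 + j250·0.004) = 1 + j1 → |·| ≈ 1.4142, ∠ ≈ 45.00°
pole (1 + j250·0.001) = 1 + j0.25 → |·| ≈ 1.0308, ∠ ≈ 14.04°
|L| = 5 · 1.4142 / (1.0308) ≈ 6.8597
Gain = 20 log₁₀(6.8597) ≈ 16.73 dB
∠L = (45.00°) − (14.04°) = 30.96°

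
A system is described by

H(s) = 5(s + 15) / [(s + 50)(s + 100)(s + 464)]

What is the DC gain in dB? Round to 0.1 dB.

-89.8 dB

H(0) = 5·15 / (50·100·464) ≈ 3.2328e-05
20 log₁₀(3.2328e-05) ≈ -89.81 dB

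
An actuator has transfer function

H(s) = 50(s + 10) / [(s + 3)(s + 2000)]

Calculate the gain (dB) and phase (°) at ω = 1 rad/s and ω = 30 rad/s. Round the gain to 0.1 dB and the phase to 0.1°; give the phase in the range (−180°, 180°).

ω = 1: -22.0 dB, -12.8°; ω = 30: -31.6 dB, -13.6°

At s = jω = j1:
zero (s+10): 10 + j1 → |·| = √(10²+1²) = √101 ≈ 10.05, ∠ = arctan(1/10) ≈ 5.71°
pole (s+3): 3 + j1 → |·| = √(3²+1²) = √10 ≈ 3.1623, ∠ = arctan(1/3) ≈ 18.43°
pole (s+2000): 2000 + j1 → |·| = √(2000²+1²) = √4000001 ≈ 2000, ∠ = arctan(1/2000) ≈ 0.03°
|H| = 50 · 10.05 / 6324.6 ≈ 0.079452
Gain = 20 log₁₀(0.079452) ≈ -22.00 dB
∠H = 5.71° − 18.46° = -12.75°

At s = jω = j30:
zero (s+10): 10 + j30 → |·| = √(10²+30²) = √1000 ≈ 31.623, ∠ = arctan(30/10) ≈ 71.57°
pole (s+3): 3 + j30 → |·| = √(3²+30²) = √909 ≈ 30.15, ∠ = arctan(30/3) ≈ 84.29°
pole (s+2000): 2000 + j30 → |·| = √(2000²+30²) = √4000900 ≈ 2000.2, ∠ = arctan(30/2000) ≈ 0.86°
|H| = 50 · 31.623 / 60306 ≈ 0.026219
Gain = 20 log₁₀(0.026219) ≈ -31.63 dB
∠H = 71.57° − 85.15° = -13.58°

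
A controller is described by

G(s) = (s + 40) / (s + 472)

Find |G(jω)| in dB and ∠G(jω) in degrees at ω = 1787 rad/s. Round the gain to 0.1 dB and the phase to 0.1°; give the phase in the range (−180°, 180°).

-0.3 dB, 13.5°

At s = jω = j1787:
zero (s+40): 40 + j1787 → |·| = √(40²+1787²) = √3194969 ≈ 1787.4, ∠ = arctan(1787/40) ≈ 88.72°
pole (s+472): 472 + j1787 → |·| = √(472²+1787²) = √3416153 ≈ 1848.3, ∠ = arctan(1787/472) ≈ 75.20°
|G| = 1 · 1787.4 / 1848.3 ≈ 0.96705
Gain = 20 log₁₀(0.96705) ≈ -0.29 dB
∠G = 88.72° − 75.20° = 13.52°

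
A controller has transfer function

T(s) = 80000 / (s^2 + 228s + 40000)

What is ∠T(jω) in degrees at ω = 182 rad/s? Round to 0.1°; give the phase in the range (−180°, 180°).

-80.6°

At s = jω = j182:
quadratic: (j182)² + 228·j182 + 40000 = 6876 + j41496 → |·| ≈ 42062, ∠ ≈ 80.59°
∠T = 0.00° − 80.59° = -80.59°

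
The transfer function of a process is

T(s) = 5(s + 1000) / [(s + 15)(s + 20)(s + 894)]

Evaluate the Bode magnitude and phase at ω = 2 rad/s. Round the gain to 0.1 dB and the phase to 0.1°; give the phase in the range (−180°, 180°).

-34.7 dB, -13.3°

At s = jω = j2:
zero (s+1000): 1000 + j2 → |·| = √(1000²+2²) = √1000004 ≈ 1000, ∠ = arctan(2/1000) ≈ 0.11°
pole (s+15): 15 + j2 → |·| = √(15²+2²) = √229 ≈ 15.133, ∠ = arctan(2/15) ≈ 7.59°
pole (s+20): 20 + j2 → |·| = √(20²+2²) = √404 ≈ 20.1, ∠ = arctan(2/20) ≈ 5.71°
pole (s+894): 894 + j2 → |·| = √(894²+2²) = √799240 ≈ 894, ∠ = arctan(2/894) ≈ 0.13°
|T| = 5 · 1000 / 2.7193e+05 ≈ 0.018387
Gain = 20 log₁₀(0.018387) ≈ -34.71 dB
∠T = 0.11° − 13.43° = -13.32°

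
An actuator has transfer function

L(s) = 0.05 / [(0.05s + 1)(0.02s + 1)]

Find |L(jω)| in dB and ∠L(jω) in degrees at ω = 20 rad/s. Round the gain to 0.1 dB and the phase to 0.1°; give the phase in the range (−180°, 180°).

-29.7 dB, -66.8°

At ω = 20 rad/s:
pole (1 + j20·0.05) = 1 + j1 → |·| ≈ 1.4142, ∠ ≈ 45.00°
pole (1 + j20·0.02) = 1 + j0.4 → |·| ≈ 1.077, ∠ ≈ 21.80°
|L| = 0.05 · 1 / (1.4142 · 1.077) ≈ 0.032828
Gain = 20 log₁₀(0.032828) ≈ -29.68 dB
∠L = (0°) − (45.00° + 21.80°) = -66.80°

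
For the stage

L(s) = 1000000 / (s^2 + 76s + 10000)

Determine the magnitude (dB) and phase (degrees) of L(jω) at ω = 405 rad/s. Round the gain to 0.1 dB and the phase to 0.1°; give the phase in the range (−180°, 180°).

16.1 dB, -168.7°

At s = jω = j405:
quadratic: (j405)² + 76·j405 + 10000 = -154025 + j30780 → |·| ≈ 1.5707e+05, ∠ ≈ 168.70°
|L| = 1000000 / 1.5707e+05 ≈ 6.3666
Gain = 20 log₁₀(6.3666) ≈ 16.08 dB
∠L = 0.00° − 168.70° = -168.70°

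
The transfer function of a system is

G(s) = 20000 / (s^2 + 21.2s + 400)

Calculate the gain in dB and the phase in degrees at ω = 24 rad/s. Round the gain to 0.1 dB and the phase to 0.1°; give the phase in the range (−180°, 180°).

31.4 dB, -109.1°

At s = jω = j24:
quadratic: (j24)² + 21.2·j24 + 400 = -176 + j508.8 → |·| ≈ 538.38, ∠ ≈ 109.08°
|G| = 20000 / 538.38 ≈ 37.148
Gain = 20 log₁₀(37.148) ≈ 31.40 dB
∠G = 0.00° − 109.08° = -109.08°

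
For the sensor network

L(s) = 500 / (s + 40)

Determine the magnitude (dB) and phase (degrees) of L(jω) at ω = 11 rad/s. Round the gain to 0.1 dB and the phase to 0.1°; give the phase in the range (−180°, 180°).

21.6 dB, -15.4°

At s = jω = j11:
pole (s+40): 40 + j11 → |·| = √(40²+11²) = √1721 ≈ 41.485, ∠ = arctan(11/40) ≈ 15.38°
|L| = 500 / 41.485 ≈ 12.053
Gain = 20 log₁₀(12.053) ≈ 21.62 dB
∠L = 0.00° − 15.38° = -15.38°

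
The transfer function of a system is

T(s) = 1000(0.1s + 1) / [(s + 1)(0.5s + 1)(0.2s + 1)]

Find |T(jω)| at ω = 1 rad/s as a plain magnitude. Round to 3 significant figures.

At ω = 1 rad/s:
zero (1 + j1·0.1) = 1 + j0.1 → |·| ≈ 1.005, ∠ ≈ 5.71°
pole (1 + j1·1) = 1 + j1 → |·| ≈ 1.4142, ∠ ≈ 45.00°
pole (1 + j1·0.5) = 1 + j0.5 → |·| ≈ 1.118, ∠ ≈ 26.57°
pole (1 + j1·0.2) = 1 + j0.2 → |·| ≈ 1.0198, ∠ ≈ 11.31°
|T| = 1000 · 1.005 / (1.4142 · 1.118 · 1.0198) ≈ 623.3

623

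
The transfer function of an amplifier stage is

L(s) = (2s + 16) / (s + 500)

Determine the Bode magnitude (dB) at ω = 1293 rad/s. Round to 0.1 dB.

5.4 dB

Substitute s = j1293:
Numerator: 2(j1293) + 16 = 16 + j2586
Denominator: (j1293) + 500 = 500 + j1293
|N| = √(16² + 2586²) ≈ 2586, ∠N ≈ 89.65°
|D| = √(500² + 1293²) ≈ 1386.3, ∠D ≈ 68.86°
|L| = 2586 / 1386.3 ≈ 1.8654
Gain = 20 log₁₀(1.8654) ≈ 5.42 dB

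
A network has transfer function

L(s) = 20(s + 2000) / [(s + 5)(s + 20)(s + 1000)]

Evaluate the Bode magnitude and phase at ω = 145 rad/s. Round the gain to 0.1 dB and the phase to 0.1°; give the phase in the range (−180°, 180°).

-54.6 dB, -174.3°

At s = jω = j145:
zero (s+2000): 2000 + j145 → |·| = √(2000²+145²) = √4021025 ≈ 2005.2, ∠ = arctan(145/2000) ≈ 4.15°
pole (s+5): 5 + j145 → |·| = √(5²+145²) = √21050 ≈ 145.09, ∠ = arctan(145/5) ≈ 88.03°
pole (s+20): 20 + j145 → |·| = √(20²+145²) = √21425 ≈ 146.37, ∠ = arctan(145/20) ≈ 82.15°
pole (s+1000): 1000 + j145 → |·| = √(1000²+145²) = √1021025 ≈ 1010.5, ∠ = arctan(145/1000) ≈ 8.25°
|L| = 20 · 2005.2 / 2.146e+07 ≈ 0.0018688
Gain = 20 log₁₀(0.0018688) ≈ -54.57 dB
∠L = 4.15° − 178.43° = -174.28°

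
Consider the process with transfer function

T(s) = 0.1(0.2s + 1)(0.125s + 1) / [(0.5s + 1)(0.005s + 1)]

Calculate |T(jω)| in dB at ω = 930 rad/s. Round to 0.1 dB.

At ω = 930 rad/s:
zero (1 + j930·0.2) = 1 + j186 → |·| ≈ 186, ∠ ≈ 89.69°
zero (1 + j930·0.125) = 1 + j116.25 → |·| ≈ 116.25, ∠ ≈ 89.51°
pole (1 + j930·0.5) = 1 + j465 → |·| ≈ 465, ∠ ≈ 89.88°
pole (1 + j930·0.005) = 1 + j4.65 → |·| ≈ 4.7563, ∠ ≈ 77.86°
|T| = 0.1 · 186 · 116.25 / (465 · 4.7563) ≈ 0.97765
Gain = 20 log₁₀(0.97765) ≈ -0.20 dB

-0.2 dB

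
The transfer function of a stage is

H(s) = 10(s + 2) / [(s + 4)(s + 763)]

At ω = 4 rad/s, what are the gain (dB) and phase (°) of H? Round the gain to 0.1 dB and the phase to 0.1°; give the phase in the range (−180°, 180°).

-39.7 dB, 18.1°

At s = jω = j4:
zero (s+2): 2 + j4 → |·| = √(2²+4²) = √20 ≈ 4.4721, ∠ = arctan(4/2) ≈ 63.43°
pole (s+4): 4 + j4 → |·| = √(4²+4²) = √32 ≈ 5.6569, ∠ = arctan(4/4) ≈ 45.00°
pole (s+763): 763 + j4 → |·| = √(763²+4²) = √582185 ≈ 763.01, ∠ = arctan(4/763) ≈ 0.30°
|H| = 10 · 4.4721 / 4316.3 ≈ 0.010361
Gain = 20 log₁₀(0.010361) ≈ -39.69 dB
∠H = 63.43° − 45.30° = 18.13°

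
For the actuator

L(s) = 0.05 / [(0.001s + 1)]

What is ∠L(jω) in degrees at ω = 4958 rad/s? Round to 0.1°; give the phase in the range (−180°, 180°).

At ω = 4958 rad/s:
pole (1 + j4958·0.001) = 1 + j4.958 → |·| ≈ 5.0578, ∠ ≈ 78.60°
∠L = (0°) − (78.60°) = -78.60°

-78.6°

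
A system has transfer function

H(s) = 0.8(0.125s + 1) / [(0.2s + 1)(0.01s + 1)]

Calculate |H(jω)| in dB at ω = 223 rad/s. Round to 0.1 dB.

At ω = 223 rad/s:
zero (1 + j223·0.125) = 1 + j27.875 → |·| ≈ 27.893, ∠ ≈ 87.95°
pole (1 + j223·0.2) = 1 + j44.6 → |·| ≈ 44.611, ∠ ≈ 88.72°
pole (1 + j223·0.01) = 1 + j2.23 → |·| ≈ 2.444, ∠ ≈ 65.85°
|H| = 0.8 · 27.893 / (44.611 · 2.444) ≈ 0.20466
Gain = 20 log₁₀(0.20466) ≈ -13.78 dB

-13.8 dB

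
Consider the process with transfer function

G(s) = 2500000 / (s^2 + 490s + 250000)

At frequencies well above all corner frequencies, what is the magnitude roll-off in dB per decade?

Each pole contributes −20 dB/decade at high frequency; each zero contributes +20 dB/decade.
Net: 0 zero(s) − 2 pole(s) → -40 dB/decade.

-40 dB/decade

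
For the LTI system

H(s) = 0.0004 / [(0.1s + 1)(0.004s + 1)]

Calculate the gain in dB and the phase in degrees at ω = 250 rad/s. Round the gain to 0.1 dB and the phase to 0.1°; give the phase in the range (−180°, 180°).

At ω = 250 rad/s:
pole (1 + j250·0.1) = 1 + j25 → |·| ≈ 25.02, ∠ ≈ 87.71°
pole (1 + j250·0.004) = 1 + j1 → |·| ≈ 1.4142, ∠ ≈ 45.00°
|H| = 0.0004 · 1 / (25.02 · 1.4142) ≈ 1.1305e-05
Gain = 20 log₁₀(1.1305e-05) ≈ -98.93 dB
∠H = (0°) − (87.71° + 45.00°) = -132.71°

-98.9 dB, -132.7°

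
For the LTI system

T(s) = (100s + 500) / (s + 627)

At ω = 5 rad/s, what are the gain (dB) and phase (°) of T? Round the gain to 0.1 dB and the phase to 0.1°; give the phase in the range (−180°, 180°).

1.0 dB, 44.5°

Substitute s = j5:
Numerator: 100(j5) + 500 = 500 + j500
Denominator: (j5) + 627 = 627 + j5
|N| = √(500² + 500²) ≈ 707.11, ∠N ≈ 45.00°
|D| = √(627² + 5²) ≈ 627.02, ∠D ≈ 0.46°
|T| = 707.11 / 627.02 ≈ 1.1277
Gain = 20 log₁₀(1.1277) ≈ 1.04 dB
∠T = 45.00° − 0.46° = 44.54°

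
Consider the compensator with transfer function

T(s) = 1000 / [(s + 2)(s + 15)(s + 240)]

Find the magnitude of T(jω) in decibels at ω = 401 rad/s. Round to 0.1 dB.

At s = jω = j401:
pole (s+2): 2 + j401 → |·| = √(2²+401²) = √160805 ≈ 401, ∠ = arctan(401/2) ≈ 89.71°
pole (s+15): 15 + j401 → |·| = √(15²+401²) = √161026 ≈ 401.28, ∠ = arctan(401/15) ≈ 87.86°
pole (s+240): 240 + j401 → |·| = √(240²+401²) = √218401 ≈ 467.33, ∠ = arctan(401/240) ≈ 59.10°
|T| = 1000 / 7.52e+07 ≈ 1.3298e-05
Gain = 20 log₁₀(1.3298e-05) ≈ -97.52 dB

-97.5 dB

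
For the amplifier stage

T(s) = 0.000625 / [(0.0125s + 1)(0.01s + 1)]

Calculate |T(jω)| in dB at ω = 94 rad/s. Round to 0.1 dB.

At ω = 94 rad/s:
pole (1 + j94·0.0125) = 1 + j1.175 → |·| ≈ 1.5429, ∠ ≈ 49.60°
pole (1 + j94·0.01) = 1 + j0.94 → |·| ≈ 1.3724, ∠ ≈ 43.23°
|T| = 0.000625 · 1 / (1.5429 · 1.3724) ≈ 0.00029516
Gain = 20 log₁₀(0.00029516) ≈ -70.60 dB

-70.6 dB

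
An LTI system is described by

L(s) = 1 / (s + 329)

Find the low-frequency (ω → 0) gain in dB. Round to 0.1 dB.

-50.3 dB

L(0) = 1 / 329 ≈ 0.0030395
20 log₁₀(0.0030395) ≈ -50.34 dB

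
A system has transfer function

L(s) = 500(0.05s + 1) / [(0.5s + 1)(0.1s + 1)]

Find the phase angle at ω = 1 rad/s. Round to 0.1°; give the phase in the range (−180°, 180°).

At ω = 1 rad/s:
zero (1 + j1·0.05) = 1 + j0.05 → |·| ≈ 1.0012, ∠ ≈ 2.86°
pole (1 + j1·0.5) = 1 + j0.5 → |·| ≈ 1.118, ∠ ≈ 26.57°
pole (1 + j1·0.1) = 1 + j0.1 → |·| ≈ 1.005, ∠ ≈ 5.71°
∠L = (2.86°) − (26.57° + 5.71°) = -29.42°

-29.4°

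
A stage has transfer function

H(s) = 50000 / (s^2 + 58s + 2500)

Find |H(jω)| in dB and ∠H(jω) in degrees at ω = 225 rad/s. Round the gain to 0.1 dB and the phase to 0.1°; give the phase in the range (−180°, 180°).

0.0 dB, -164.8°

At s = jω = j225:
quadratic: (j225)² + 58·j225 + 2500 = -48125 + j13050 → |·| ≈ 49863, ∠ ≈ 164.83°
|H| = 50000 / 49863 ≈ 1.0027
Gain = 20 log₁₀(1.0027) ≈ 0.02 dB
∠H = 0.00° − 164.83° = -164.83°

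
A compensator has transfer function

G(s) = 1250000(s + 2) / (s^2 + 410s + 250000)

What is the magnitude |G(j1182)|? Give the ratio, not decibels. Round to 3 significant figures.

At s = jω = j1182:
zero (s+2): 2 + j1182 → |·| = √(2²+1182²) = √1397128 ≈ 1182, ∠ = arctan(1182/2) ≈ 89.90°
quadratic: (j1182)² + 410·j1182 + 250000 = -1147124 + j484620 → |·| ≈ 1.2453e+06, ∠ ≈ 157.10°
|G| = 1250000 · 1182 / 1.2453e+06 ≈ 1186.5

1.19e+03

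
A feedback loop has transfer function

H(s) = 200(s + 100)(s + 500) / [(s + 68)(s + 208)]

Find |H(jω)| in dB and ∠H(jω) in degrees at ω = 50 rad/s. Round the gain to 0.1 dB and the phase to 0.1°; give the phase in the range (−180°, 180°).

At s = jω = j50:
zero (s+100): 100 + j50 → |·| = √(100²+50²) = √12500 ≈ 111.8, ∠ = arctan(50/100) ≈ 26.57°
zero (s+500): 500 + j50 → |·| = √(500²+50²) = √252500 ≈ 502.49, ∠ = arctan(50/500) ≈ 5.71°
pole (s+68): 68 + j50 → |·| = √(68²+50²) = √7124 ≈ 84.404, ∠ = arctan(50/68) ≈ 36.33°
pole (s+208): 208 + j50 → |·| = √(208²+50²) = √45764 ≈ 213.93, ∠ = arctan(50/208) ≈ 13.52°
|H| = 200 · 56178 / 18057 ≈ 622.23
Gain = 20 log₁₀(622.23) ≈ 55.88 dB
∠H = 32.28° − 49.85° = -17.57°

55.9 dB, -17.6°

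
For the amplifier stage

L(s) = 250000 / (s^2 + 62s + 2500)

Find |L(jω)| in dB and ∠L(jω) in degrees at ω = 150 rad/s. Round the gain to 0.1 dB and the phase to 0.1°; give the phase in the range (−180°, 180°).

At s = jω = j150:
quadratic: (j150)² + 62·j150 + 2500 = -20000 + j9300 → |·| ≈ 22057, ∠ ≈ 155.06°
|L| = 250000 / 22057 ≈ 11.334
Gain = 20 log₁₀(11.334) ≈ 21.09 dB
∠L = 0.00° − 155.06° = -155.06°

21.1 dB, -155.1°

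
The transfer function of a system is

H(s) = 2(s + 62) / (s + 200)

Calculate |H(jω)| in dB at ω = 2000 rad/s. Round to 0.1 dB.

At s = jω = j2000:
zero (s+62): 62 + j2000 → |·| = √(62²+2000²) = √4003844 ≈ 2001, ∠ = arctan(2000/62) ≈ 88.22°
pole (s+200): 200 + j2000 → |·| = √(200²+2000²) = √4040000 ≈ 2010, ∠ = arctan(2000/200) ≈ 84.29°
|H| = 2 · 2001 / 2010 ≈ 1.991
Gain = 20 log₁₀(1.991) ≈ 5.98 dB

6.0 dB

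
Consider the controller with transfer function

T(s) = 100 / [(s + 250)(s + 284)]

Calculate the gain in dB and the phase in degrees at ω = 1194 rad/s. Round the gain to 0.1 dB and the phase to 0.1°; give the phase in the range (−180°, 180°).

At s = jω = j1194:
pole (s+250): 250 + j1194 → |·| = √(250²+1194²) = √1488136 ≈ 1219.9, ∠ = arctan(1194/250) ≈ 78.17°
pole (s+284): 284 + j1194 → |·| = √(284²+1194²) = √1506292 ≈ 1227.3, ∠ = arctan(1194/284) ≈ 76.62°
|T| = 100 / 1.4972e+06 ≈ 6.6791e-05
Gain = 20 log₁₀(6.6791e-05) ≈ -83.51 dB
∠T = 0.00° − 154.79° = -154.79°

-83.5 dB, -154.8°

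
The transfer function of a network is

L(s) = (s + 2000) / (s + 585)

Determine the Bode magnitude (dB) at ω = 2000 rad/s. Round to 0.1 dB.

2.7 dB

At s = jω = j2000:
zero (s+2000): 2000 + j2000 → |·| = √(2000²+2000²) = √8000000 ≈ 2828.4, ∠ = arctan(2000/2000) ≈ 45.00°
pole (s+585): 585 + j2000 → |·| = √(585²+2000²) = √4342225 ≈ 2083.8, ∠ = arctan(2000/585) ≈ 73.70°
|L| = 1 · 2828.4 / 2083.8 ≈ 1.3573
Gain = 20 log₁₀(1.3573) ≈ 2.65 dB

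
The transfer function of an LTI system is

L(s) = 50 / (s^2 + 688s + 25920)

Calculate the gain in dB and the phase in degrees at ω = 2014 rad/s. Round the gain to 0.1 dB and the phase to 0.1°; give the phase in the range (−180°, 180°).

Substitute s = j2014:
Numerator: 50 = 50 + j0
Denominator: (j2014)^2 + 688(j2014) + 25920 = -4030276 + j1385632
|N| = √(50² + 0²) ≈ 50, ∠N ≈ 0.00°
|D| = √(4030276² + 1385632²) ≈ 4.2618e+06, ∠D ≈ 161.03°
|L| = 50 / 4.2618e+06 ≈ 1.1732e-05
Gain = 20 log₁₀(1.1732e-05) ≈ -98.61 dB
∠L = 0.00° − 161.03° = -161.03°

-98.6 dB, -161.0°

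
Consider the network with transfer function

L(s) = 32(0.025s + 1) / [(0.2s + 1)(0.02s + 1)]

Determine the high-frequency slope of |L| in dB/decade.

Each pole contributes −20 dB/decade at high frequency; each zero contributes +20 dB/decade.
Net: 1 zero(s) − 2 pole(s) → -20 dB/decade.

-20 dB/decade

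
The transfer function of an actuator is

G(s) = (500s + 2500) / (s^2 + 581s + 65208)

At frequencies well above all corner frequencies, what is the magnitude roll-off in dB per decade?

Each pole contributes −20 dB/decade at high frequency; each zero contributes +20 dB/decade.
Net: 1 zero(s) − 2 pole(s) → -20 dB/decade.

-20 dB/decade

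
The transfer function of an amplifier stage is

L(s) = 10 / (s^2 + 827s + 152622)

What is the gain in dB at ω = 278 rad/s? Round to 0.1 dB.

-87.7 dB

Substitute s = j278:
Numerator: 10 = 10 + j0
Denominator: (j278)^2 + 827(j278) + 152622 = 75338 + j229906
|N| = √(10² + 0²) ≈ 10, ∠N ≈ 0.00°
|D| = √(75338² + 229906²) ≈ 2.4194e+05, ∠D ≈ 71.86°
|L| = 10 / 2.4194e+05 ≈ 4.1333e-05
Gain = 20 log₁₀(4.1333e-05) ≈ -87.67 dB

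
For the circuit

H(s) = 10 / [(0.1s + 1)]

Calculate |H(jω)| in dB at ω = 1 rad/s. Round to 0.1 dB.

At ω = 1 rad/s:
pole (1 + j1·0.1) = 1 + j0.1 → |·| ≈ 1.005, ∠ ≈ 5.71°
|H| = 10 · 1 / (1.005) ≈ 9.9502
Gain = 20 log₁₀(9.9502) ≈ 19.96 dB

20.0 dB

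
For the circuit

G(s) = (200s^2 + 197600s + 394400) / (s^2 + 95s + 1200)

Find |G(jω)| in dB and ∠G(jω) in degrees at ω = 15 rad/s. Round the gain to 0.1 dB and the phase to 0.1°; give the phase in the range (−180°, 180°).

64.8 dB, 27.7°

Substitute s = j15:
Numerator: 200(j15)^2 + 197600(j15) + 394400 = 349400 + j2964000
Denominator: (j15)^2 + 95(j15) + 1200 = 975 + j1425
|N| = √(349400² + 2964000²) ≈ 2.9845e+06, ∠N ≈ 83.28°
|D| = √(975² + 1425²) ≈ 1726.6, ∠D ≈ 55.62°
|G| = 2.9845e+06 / 1726.6 ≈ 1728.5
Gain = 20 log₁₀(1728.5) ≈ 64.75 dB
∠G = 83.28° − 55.62° = 27.66°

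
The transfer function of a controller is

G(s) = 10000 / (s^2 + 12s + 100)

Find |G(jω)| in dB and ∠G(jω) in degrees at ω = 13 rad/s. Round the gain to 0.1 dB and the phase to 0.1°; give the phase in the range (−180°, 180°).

35.4 dB, -113.9°

At s = jω = j13:
quadratic: (j13)² + 12·j13 + 100 = -69 + j156 → |·| ≈ 170.58, ∠ ≈ 113.86°
|G| = 10000 / 170.58 ≈ 58.624
Gain = 20 log₁₀(58.624) ≈ 35.36 dB
∠G = 0.00° − 113.86° = -113.86°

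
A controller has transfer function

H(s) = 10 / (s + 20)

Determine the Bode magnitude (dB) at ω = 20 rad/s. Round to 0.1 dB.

-9.0 dB

At s = jω = j20:
pole (s+20): 20 + j20 → |·| = √(20²+20²) = √800 ≈ 28.284, ∠ = arctan(20/20) ≈ 45.00°
|H| = 10 / 28.284 ≈ 0.35356
Gain = 20 log₁₀(0.35356) ≈ -9.03 dB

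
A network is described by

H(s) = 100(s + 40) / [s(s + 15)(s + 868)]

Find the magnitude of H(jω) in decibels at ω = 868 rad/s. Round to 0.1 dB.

At s = jω = j868:
zero (s+40): 40 + j868 → |·| = √(40²+868²) = √755024 ≈ 868.92, ∠ = arctan(868/40) ≈ 87.36°
pole (s+15): 15 + j868 → |·| = √(15²+868²) = √753649 ≈ 868.13, ∠ = arctan(868/15) ≈ 89.01°
pole (s+868): 868 + j868 → |·| = √(868²+868²) = √1506848 ≈ 1227.5, ∠ = arctan(868/868) ≈ 45.00°
pole at origin: |s| = 868, ∠ = 90.00° (in denominator)
|H| = 100 · 868.92 / 9.2497e+08 ≈ 9.394e-05
Gain = 20 log₁₀(9.394e-05) ≈ -80.54 dB

-80.5 dB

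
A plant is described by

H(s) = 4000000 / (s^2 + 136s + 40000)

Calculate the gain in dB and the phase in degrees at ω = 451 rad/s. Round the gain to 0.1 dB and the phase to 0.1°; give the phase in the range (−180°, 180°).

27.2 dB, -159.4°

At s = jω = j451:
quadratic: (j451)² + 136·j451 + 40000 = -163401 + j61336 → |·| ≈ 1.7453e+05, ∠ ≈ 159.43°
|H| = 4000000 / 1.7453e+05 ≈ 22.919
Gain = 20 log₁₀(22.919) ≈ 27.20 dB
∠H = 0.00° − 159.43° = -159.43°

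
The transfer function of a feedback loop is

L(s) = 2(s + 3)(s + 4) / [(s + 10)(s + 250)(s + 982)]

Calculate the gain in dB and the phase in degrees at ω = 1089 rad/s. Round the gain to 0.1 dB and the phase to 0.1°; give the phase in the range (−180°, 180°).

-57.5 dB, -34.9°

At s = jω = j1089:
zero (s+3): 3 + j1089 → |·| = √(3²+1089²) = √1185930 ≈ 1089, ∠ = arctan(1089/3) ≈ 89.84°
zero (s+4): 4 + j1089 → |·| = √(4²+1089²) = √1185937 ≈ 1089, ∠ = arctan(1089/4) ≈ 89.79°
pole (s+10): 10 + j1089 → |·| = √(10²+1089²) = √1186021 ≈ 1089, ∠ = arctan(1089/10) ≈ 89.47°
pole (s+250): 250 + j1089 → |·| = √(250²+1089²) = √1248421 ≈ 1117.3, ∠ = arctan(1089/250) ≈ 77.07°
pole (s+982): 982 + j1089 → |·| = √(982²+1089²) = √2150245 ≈ 1466.4, ∠ = arctan(1089/982) ≈ 47.96°
|L| = 2 · 1.1859e+06 / 1.7842e+09 ≈ 0.0013293
Gain = 20 log₁₀(0.0013293) ≈ -57.53 dB
∠L = 179.63° − 214.50° = -34.87°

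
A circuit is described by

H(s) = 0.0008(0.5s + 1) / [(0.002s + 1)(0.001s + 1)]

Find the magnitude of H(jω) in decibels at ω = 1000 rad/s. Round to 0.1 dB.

At ω = 1000 rad/s:
zero (1 + j1000·0.5) = 1 + j500 → |·| ≈ 500, ∠ ≈ 89.89°
pole (1 + j1000·0.002) = 1 + j2 → |·| ≈ 2.2361, ∠ ≈ 63.43°
pole (1 + j1000·0.001) = 1 + j1 → |·| ≈ 1.4142, ∠ ≈ 45.00°
|H| = 0.0008 · 500 / (2.2361 · 1.4142) ≈ 0.12649
Gain = 20 log₁₀(0.12649) ≈ -17.96 dB

-18.0 dB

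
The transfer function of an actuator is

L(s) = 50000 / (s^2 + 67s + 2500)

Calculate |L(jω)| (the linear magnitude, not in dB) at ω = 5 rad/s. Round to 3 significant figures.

At s = jω = j5:
quadratic: (j5)² + 67·j5 + 2500 = 2475 + j335 → |·| ≈ 2497.6, ∠ ≈ 7.71°
|L| = 50000 / 2497.6 ≈ 20.019

20.0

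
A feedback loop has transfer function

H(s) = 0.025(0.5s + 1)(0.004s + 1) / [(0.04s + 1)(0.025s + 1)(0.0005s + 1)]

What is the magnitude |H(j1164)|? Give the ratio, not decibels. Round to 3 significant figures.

0.0442

At ω = 1164 rad/s:
zero (1 + j1164·0.5) = 1 + j582 → |·| ≈ 582, ∠ ≈ 89.90°
zero (1 + j1164·0.004) = 1 + j4.656 → |·| ≈ 4.7622, ∠ ≈ 77.88°
pole (1 + j1164·0.04) = 1 + j46.56 → |·| ≈ 46.571, ∠ ≈ 88.77°
pole (1 + j1164·0.025) = 1 + j29.1 → |·| ≈ 29.117, ∠ ≈ 88.03°
pole (1 + j1164·0.0005) = 1 + j0.582 → |·| ≈ 1.157, ∠ ≈ 30.20°
|H| = 0.025 · 582 · 4.7622 / (46.571 · 29.117 · 1.157) ≈ 0.044165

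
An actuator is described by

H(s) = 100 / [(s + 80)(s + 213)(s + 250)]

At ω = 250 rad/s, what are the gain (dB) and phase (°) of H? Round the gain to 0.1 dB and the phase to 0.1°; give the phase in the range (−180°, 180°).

-109.7 dB, -166.8°

At s = jω = j250:
pole (s+80): 80 + j250 → |·| = √(80²+250²) = √68900 ≈ 262.49, ∠ = arctan(250/80) ≈ 72.26°
pole (s+213): 213 + j250 → |·| = √(213²+250²) = √107869 ≈ 328.43, ∠ = arctan(250/213) ≈ 49.57°
pole (s+250): 250 + j250 → |·| = √(250²+250²) = √125000 ≈ 353.55, ∠ = arctan(250/250) ≈ 45.00°
|H| = 100 / 3.0479e+07 ≈ 3.2809e-06
Gain = 20 log₁₀(3.2809e-06) ≈ -109.68 dB
∠H = 0.00° − 166.83° = -166.83°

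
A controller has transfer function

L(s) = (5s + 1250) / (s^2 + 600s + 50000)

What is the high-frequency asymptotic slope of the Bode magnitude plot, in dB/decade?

-20 dB/decade

Each pole contributes −20 dB/decade at high frequency; each zero contributes +20 dB/decade.
Net: 1 zero(s) − 2 pole(s) → -20 dB/decade.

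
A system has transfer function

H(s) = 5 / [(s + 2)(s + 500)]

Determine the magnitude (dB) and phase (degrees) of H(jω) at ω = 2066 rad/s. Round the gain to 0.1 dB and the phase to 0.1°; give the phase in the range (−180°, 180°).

At s = jω = j2066:
pole (s+2): 2 + j2066 → |·| = √(2²+2066²) = √4268360 ≈ 2066, ∠ = arctan(2066/2) ≈ 89.94°
pole (s+500): 500 + j2066 → |·| = √(500²+2066²) = √4518356 ≈ 2125.6, ∠ = arctan(2066/500) ≈ 76.40°
|H| = 5 / 4.3915e+06 ≈ 1.1386e-06
Gain = 20 log₁₀(1.1386e-06) ≈ -118.87 dB
∠H = 0.00° − 166.34° = -166.34°

-118.9 dB, -166.3°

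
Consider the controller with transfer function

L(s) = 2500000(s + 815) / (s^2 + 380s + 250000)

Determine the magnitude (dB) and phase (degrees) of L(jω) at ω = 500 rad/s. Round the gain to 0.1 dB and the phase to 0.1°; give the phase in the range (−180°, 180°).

At s = jω = j500:
zero (s+815): 815 + j500 → |·| = √(815²+500²) = √914225 ≈ 956.15, ∠ = arctan(500/815) ≈ 31.53°
quadratic: (j500)² + 380·j500 + 250000 = 0 + j190000 → |·| ≈ 1.9e+05, ∠ ≈ 90.00°
|L| = 2500000 · 956.15 / 1.9e+05 ≈ 12581
Gain = 20 log₁₀(12581) ≈ 81.99 dB
∠L = 31.53° − 90.00° = -58.47°

82.0 dB, -58.5°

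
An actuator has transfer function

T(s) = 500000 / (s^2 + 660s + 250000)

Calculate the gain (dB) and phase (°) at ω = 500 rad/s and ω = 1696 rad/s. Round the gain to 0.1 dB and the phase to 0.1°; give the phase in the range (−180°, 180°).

ω = 500: 3.6 dB, -90.0°; ω = 1696: -15.1 dB, -156.9°

At s = jω = j500:
quadratic: (j500)² + 660·j500 + 250000 = 0 + j330000 → |·| ≈ 3.3e+05, ∠ ≈ 90.00°
|T| = 500000 / 3.3e+05 ≈ 1.5152
Gain = 20 log₁₀(1.5152) ≈ 3.61 dB
∠T = 0.00° − 90.00° = -90.00°

At s = jω = j1696:
quadratic: (j1696)² + 660·j1696 + 250000 = -2626416 + j1119360 → |·| ≈ 2.855e+06, ∠ ≈ 156.92°
|T| = 500000 / 2.855e+06 ≈ 0.17513
Gain = 20 log₁₀(0.17513) ≈ -15.13 dB
∠T = 0.00° − 156.92° = -156.92°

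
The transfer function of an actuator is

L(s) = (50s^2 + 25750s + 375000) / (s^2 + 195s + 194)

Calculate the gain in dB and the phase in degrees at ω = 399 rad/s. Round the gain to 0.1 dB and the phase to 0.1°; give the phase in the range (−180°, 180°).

37.2 dB, -27.5°

Substitute s = j399:
Numerator: 50(j399)^2 + 25750(j399) + 375000 = -7585050 + j10274250
Denominator: (j399)^2 + 195(j399) + 194 = -159007 + j77805
|N| = √(7585050² + 10274250²) ≈ 1.2771e+07, ∠N ≈ 126.44°
|D| = √(159007² + 77805²) ≈ 1.7702e+05, ∠D ≈ 153.93°
|L| = 1.2771e+07 / 1.7702e+05 ≈ 72.144
Gain = 20 log₁₀(72.144) ≈ 37.16 dB
∠L = 126.44° − 153.93° = -27.49°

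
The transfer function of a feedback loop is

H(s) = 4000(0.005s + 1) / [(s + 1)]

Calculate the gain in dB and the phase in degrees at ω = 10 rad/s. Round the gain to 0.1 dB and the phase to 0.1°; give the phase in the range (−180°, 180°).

52.0 dB, -81.4°

At ω = 10 rad/s:
zero (1 + j10·0.005) = 1 + j0.05 → |·| ≈ 1.0012, ∠ ≈ 2.86°
pole (1 + j10·1) = 1 + j10 → |·| ≈ 10.05, ∠ ≈ 84.29°
|H| = 4000 · 1.0012 / (10.05) ≈ 398.49
Gain = 20 log₁₀(398.49) ≈ 52.01 dB
∠H = (2.86°) − (84.29°) = -81.43°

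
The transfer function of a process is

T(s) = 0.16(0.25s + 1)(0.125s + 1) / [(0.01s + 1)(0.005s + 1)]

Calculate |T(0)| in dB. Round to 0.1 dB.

T(0) = 0.16 · 1 / 1 = 0.16
20 log₁₀(0.16) ≈ -15.92 dB

-15.9 dB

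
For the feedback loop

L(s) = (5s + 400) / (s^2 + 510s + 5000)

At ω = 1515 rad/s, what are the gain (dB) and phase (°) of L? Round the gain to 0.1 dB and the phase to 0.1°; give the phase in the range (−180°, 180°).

Substitute s = j1515:
Numerator: 5(j1515) + 400 = 400 + j7575
Denominator: (j1515)^2 + 510(j1515) + 5000 = -2290225 + j772650
|N| = √(400² + 7575²) ≈ 7585.6, ∠N ≈ 86.98°
|D| = √(2290225² + 772650²) ≈ 2.417e+06, ∠D ≈ 161.36°
|L| = 7585.6 / 2.417e+06 ≈ 0.0031384
Gain = 20 log₁₀(0.0031384) ≈ -50.07 dB
∠L = 86.98° − 161.36° = -74.38°

-50.1 dB, -74.4°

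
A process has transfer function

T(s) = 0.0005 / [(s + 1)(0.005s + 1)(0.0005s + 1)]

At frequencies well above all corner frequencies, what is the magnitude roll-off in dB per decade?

Each pole contributes −20 dB/decade at high frequency; each zero contributes +20 dB/decade.
Net: 0 zero(s) − 3 pole(s) → -60 dB/decade.

-60 dB/decade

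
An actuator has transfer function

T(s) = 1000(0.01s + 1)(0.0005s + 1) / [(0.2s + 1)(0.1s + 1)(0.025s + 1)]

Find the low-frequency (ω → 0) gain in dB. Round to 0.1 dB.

T(0) = 1000 · 1 / 1 = 1000
20 log₁₀(1000) ≈ 60.00 dB

60.0 dB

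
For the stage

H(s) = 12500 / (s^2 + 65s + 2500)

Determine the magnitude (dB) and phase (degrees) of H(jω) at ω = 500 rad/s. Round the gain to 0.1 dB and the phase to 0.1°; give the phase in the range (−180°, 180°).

At s = jω = j500:
quadratic: (j500)² + 65·j500 + 2500 = -247500 + j32500 → |·| ≈ 2.4962e+05, ∠ ≈ 172.52°
|H| = 12500 / 2.4962e+05 ≈ 0.050076
Gain = 20 log₁₀(0.050076) ≈ -26.01 dB
∠H = 0.00° − 172.52° = -172.52°

-26.0 dB, -172.5°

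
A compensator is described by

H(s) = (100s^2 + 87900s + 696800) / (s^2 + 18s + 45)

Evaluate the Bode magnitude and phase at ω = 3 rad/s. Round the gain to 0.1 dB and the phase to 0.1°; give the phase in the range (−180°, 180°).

81.2 dB, -35.6°

Substitute s = j3:
Numerator: 100(j3)^2 + 87900(j3) + 696800 = 695900 + j263700
Denominator: (j3)^2 + 18(j3) + 45 = 36 + j54
|N| = √(695900² + 263700²) ≈ 7.4419e+05, ∠N ≈ 20.75°
|D| = √(36² + 54²) ≈ 64.9, ∠D ≈ 56.31°
|H| = 7.4419e+05 / 64.9 ≈ 11467
Gain = 20 log₁₀(11467) ≈ 81.19 dB
∠H = 20.75° − 56.31° = -35.56°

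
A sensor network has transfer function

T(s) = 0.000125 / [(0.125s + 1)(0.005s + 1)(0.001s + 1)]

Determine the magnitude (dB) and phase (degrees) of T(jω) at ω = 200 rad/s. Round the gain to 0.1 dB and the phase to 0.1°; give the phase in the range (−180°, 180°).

At ω = 200 rad/s:
pole (1 + j200·0.125) = 1 + j25 → |·| ≈ 25.02, ∠ ≈ 87.71°
pole (1 + j200·0.005) = 1 + j1 → |·| ≈ 1.4142, ∠ ≈ 45.00°
pole (1 + j200·0.001) = 1 + j0.2 → |·| ≈ 1.0198, ∠ ≈ 11.31°
|T| = 0.000125 · 1 / (25.02 · 1.4142 · 1.0198) ≈ 3.4642e-06
Gain = 20 log₁₀(3.4642e-06) ≈ -109.21 dB
∠T = (0°) − (87.71° + 45.00° + 11.31°) = -144.02°

-109.2 dB, -144.0°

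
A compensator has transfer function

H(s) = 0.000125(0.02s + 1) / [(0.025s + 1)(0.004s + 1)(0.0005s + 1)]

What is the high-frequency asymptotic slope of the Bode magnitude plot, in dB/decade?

Each pole contributes −20 dB/decade at high frequency; each zero contributes +20 dB/decade.
Net: 1 zero(s) − 3 pole(s) → -40 dB/decade.

-40 dB/decade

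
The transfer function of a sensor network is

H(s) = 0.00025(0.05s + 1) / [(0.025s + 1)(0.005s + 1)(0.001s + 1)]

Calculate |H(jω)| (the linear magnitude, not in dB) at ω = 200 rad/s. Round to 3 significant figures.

0.000342

At ω = 200 rad/s:
zero (1 + j200·0.05) = 1 + j10 → |·| ≈ 10.05, ∠ ≈ 84.29°
pole (1 + j200·0.025) = 1 + j5 → |·| ≈ 5.099, ∠ ≈ 78.69°
pole (1 + j200·0.005) = 1 + j1 → |·| ≈ 1.4142, ∠ ≈ 45.00°
pole (1 + j200·0.001) = 1 + j0.2 → |·| ≈ 1.0198, ∠ ≈ 11.31°
|H| = 0.00025 · 10.05 / (5.099 · 1.4142 · 1.0198) ≈ 0.00034166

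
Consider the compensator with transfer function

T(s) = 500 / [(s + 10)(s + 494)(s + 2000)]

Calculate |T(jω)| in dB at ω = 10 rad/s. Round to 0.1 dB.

At s = jω = j10:
pole (s+10): 10 + j10 → |·| = √(10²+10²) = √200 ≈ 14.142, ∠ = arctan(10/10) ≈ 45.00°
pole (s+494): 494 + j10 → |·| = √(494²+10²) = √244136 ≈ 494.1, ∠ = arctan(10/494) ≈ 1.16°
pole (s+2000): 2000 + j10 → |·| = √(2000²+10²) = √4000100 ≈ 2000, ∠ = arctan(10/2000) ≈ 0.29°
|T| = 500 / 1.3975e+07 ≈ 3.5778e-05
Gain = 20 log₁₀(3.5778e-05) ≈ -88.93 dB

-88.9 dB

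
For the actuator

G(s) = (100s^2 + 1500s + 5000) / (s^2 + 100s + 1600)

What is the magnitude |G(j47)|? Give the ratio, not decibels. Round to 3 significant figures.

Substitute s = j47:
Numerator: 100(j47)^2 + 1500(j47) + 5000 = -215900 + j70500
Denominator: (j47)^2 + 100(j47) + 1600 = -609 + j4700
|N| = √(215900² + 70500²) ≈ 2.2712e+05, ∠N ≈ 161.92°
|D| = √(609² + 4700²) ≈ 4739.3, ∠D ≈ 97.38°
|G| = 2.2712e+05 / 4739.3 ≈ 47.923

47.9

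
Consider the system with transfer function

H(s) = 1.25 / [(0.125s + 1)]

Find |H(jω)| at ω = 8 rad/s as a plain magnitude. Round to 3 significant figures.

0.884

At ω = 8 rad/s:
pole (1 + j8·0.125) = 1 + j1 → |·| ≈ 1.4142, ∠ ≈ 45.00°
|H| = 1.25 · 1 / (1.4142) ≈ 0.88389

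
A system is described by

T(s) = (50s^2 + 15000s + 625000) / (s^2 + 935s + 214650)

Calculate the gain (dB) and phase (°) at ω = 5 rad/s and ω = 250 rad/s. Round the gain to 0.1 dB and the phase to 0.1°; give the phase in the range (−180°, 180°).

Substitute s = j5:
Numerator: 50(j5)^2 + 15000(j5) + 625000 = 623750 + j75000
Denominator: (j5)^2 + 935(j5) + 214650 = 214625 + j4675
|N| = √(623750² + 75000²) ≈ 6.2824e+05, ∠N ≈ 6.86°
|D| = √(214625² + 4675²) ≈ 2.1468e+05, ∠D ≈ 1.25°
|T| = 6.2824e+05 / 2.1468e+05 ≈ 2.9264
Gain = 20 log₁₀(2.9264) ≈ 9.33 dB
∠T = 6.86° − 1.25° = 5.61°

Substitute s = j250:
Numerator: 50(j250)^2 + 15000(j250) + 625000 = -2500000 + j3750000
Denominator: (j250)^2 + 935(j250) + 214650 = 152150 + j233750
|N| = √(2500000² + 3750000²) ≈ 4.5069e+06, ∠N ≈ 123.69°
|D| = √(152150² + 233750²) ≈ 2.7891e+05, ∠D ≈ 56.94°
|T| = 4.5069e+06 / 2.7891e+05 ≈ 16.159
Gain = 20 log₁₀(16.159) ≈ 24.17 dB
∠T = 123.69° − 56.94° = 66.75°

ω = 5: 9.3 dB, 5.6°; ω = 250: 24.2 dB, 66.8°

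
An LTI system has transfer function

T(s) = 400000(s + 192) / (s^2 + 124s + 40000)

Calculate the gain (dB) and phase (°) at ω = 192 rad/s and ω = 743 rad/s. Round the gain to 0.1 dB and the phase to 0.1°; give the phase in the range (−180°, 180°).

ω = 192: 73.1 dB, -37.5°; ω = 743: 55.4 dB, -94.3°

At s = jω = j192:
zero (s+192): 192 + j192 → |·| = √(192²+192²) = √73728 ≈ 271.53, ∠ = arctan(192/192) ≈ 45.00°
quadratic: (j192)² + 124·j192 + 40000 = 3136 + j23808 → |·| ≈ 24014, ∠ ≈ 82.50°
|T| = 400000 · 271.53 / 24014 ≈ 4522.9
Gain = 20 log₁₀(4522.9) ≈ 73.11 dB
∠T = 45.00° − 82.50° = -37.50°

At s = jω = j743:
zero (s+192): 192 + j743 → |·| = √(192²+743²) = √588913 ≈ 767.41, ∠ = arctan(743/192) ≈ 75.51°
quadratic: (j743)² + 124·j743 + 40000 = -512049 + j92132 → |·| ≈ 5.2027e+05, ∠ ≈ 169.80°
|T| = 400000 · 767.41 / 5.2027e+05 ≈ 590.01
Gain = 20 log₁₀(590.01) ≈ 55.42 dB
∠T = 75.51° − 169.80° = -94.29°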